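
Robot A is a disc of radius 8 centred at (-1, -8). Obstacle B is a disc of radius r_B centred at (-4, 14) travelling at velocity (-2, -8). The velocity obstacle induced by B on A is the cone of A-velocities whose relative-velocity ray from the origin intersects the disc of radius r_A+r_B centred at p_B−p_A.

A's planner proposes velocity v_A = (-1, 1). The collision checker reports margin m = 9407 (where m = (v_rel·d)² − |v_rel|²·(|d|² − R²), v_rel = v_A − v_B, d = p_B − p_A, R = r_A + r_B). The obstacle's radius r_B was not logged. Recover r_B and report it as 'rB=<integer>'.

m = 9407
d = (-3, 22);  v_rel = (1, 9),  |v_rel|² = 82
v_rel×d = (1)·(22) − (9)·(-3) = 49
since m = R²·82 − 49²:  R² = (2401 + 9407) / 82 = 144
R = √144 = 12  ⇒  r_B = 12 − 8 = 4

rB=4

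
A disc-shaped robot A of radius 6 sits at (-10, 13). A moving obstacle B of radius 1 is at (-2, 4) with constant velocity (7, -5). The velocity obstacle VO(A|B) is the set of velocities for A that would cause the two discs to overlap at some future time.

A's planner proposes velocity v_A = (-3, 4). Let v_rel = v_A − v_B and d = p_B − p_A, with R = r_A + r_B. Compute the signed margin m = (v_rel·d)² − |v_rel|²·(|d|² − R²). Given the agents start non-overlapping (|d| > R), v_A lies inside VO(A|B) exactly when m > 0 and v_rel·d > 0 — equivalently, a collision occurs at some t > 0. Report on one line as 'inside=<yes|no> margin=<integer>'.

d = (8, -9),  |d|² = 145;  R = 6+1 = 7,  c = 145−7² = 96
v_rel = (-10, 9),  |v_rel|² = 181;  v_rel·d = (-10)·(8) + (9)·(-9) = -161
181·t² + 322·t + 96 = 0  ⇒  m = (-161)² − 181·96 = 8545
m = 8545 > 0,  v_rel·d = -161 < 0  ⇒  outside

inside=no margin=8545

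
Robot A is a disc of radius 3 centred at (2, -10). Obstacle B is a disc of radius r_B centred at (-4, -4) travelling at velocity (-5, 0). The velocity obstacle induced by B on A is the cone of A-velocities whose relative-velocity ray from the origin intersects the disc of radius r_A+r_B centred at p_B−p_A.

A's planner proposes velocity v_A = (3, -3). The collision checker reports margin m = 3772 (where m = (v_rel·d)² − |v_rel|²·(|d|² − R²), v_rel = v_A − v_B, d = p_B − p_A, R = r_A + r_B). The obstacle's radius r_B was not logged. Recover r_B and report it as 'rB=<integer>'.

m = 3772
d = (-6, 6);  v_rel = (8, -3),  |v_rel|² = 73
v_rel×d = (8)·(6) − (-3)·(-6) = 30
since m = R²·73 − 30²:  R² = (900 + 3772) / 73 = 64
R = √64 = 8  ⇒  r_B = 8 − 3 = 5

rB=5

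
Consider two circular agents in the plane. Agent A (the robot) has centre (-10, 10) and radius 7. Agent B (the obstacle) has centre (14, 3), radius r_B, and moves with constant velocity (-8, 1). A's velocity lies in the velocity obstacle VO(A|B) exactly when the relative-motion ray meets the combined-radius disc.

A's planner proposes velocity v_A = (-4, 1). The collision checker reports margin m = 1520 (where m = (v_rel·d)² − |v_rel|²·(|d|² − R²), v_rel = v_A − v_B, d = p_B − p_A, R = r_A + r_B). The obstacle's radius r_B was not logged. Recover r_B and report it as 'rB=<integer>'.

m = 1520
d = (24, -7);  v_rel = (4, 0),  |v_rel|² = 16
v_rel×d = (4)·(-7) − (0)·(24) = -28
since m = R²·16 − (-28)²:  R² = (784 + 1520) / 16 = 144
R = √144 = 12  ⇒  r_B = 12 − 7 = 5

rB=5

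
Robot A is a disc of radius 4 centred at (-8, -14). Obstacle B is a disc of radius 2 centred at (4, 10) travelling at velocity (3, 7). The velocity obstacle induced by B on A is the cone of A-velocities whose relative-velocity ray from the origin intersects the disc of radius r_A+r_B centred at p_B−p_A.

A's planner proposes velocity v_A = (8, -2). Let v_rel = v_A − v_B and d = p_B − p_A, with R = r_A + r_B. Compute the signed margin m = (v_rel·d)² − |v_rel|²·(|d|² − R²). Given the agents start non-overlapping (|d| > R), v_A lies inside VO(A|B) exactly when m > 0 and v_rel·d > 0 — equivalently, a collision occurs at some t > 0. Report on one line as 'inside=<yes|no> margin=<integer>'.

d = (12, 24),  |d|² = 720;  R = 4+2 = 6,  c = 720−6² = 684
v_rel = (5, -9),  |v_rel|² = 106;  v_rel·d = (5)·(12) + (-9)·(24) = -156
106·t² + 312·t + 684 = 0  ⇒  m = (-156)² − 106·684 = -48168
m = -48168 < 0,  v_rel·d = -156 < 0  ⇒  outside

inside=no margin=-48168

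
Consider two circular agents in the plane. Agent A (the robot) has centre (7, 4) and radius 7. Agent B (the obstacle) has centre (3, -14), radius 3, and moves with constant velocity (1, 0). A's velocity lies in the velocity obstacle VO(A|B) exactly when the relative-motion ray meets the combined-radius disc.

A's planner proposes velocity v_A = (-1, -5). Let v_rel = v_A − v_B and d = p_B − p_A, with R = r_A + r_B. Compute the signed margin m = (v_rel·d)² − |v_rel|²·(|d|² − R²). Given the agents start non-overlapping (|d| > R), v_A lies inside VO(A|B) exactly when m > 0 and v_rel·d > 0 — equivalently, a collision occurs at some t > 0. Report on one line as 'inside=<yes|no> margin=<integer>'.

d = (-4, -18),  |d|² = 340;  R = 7+3 = 10,  c = 340−10² = 240
v_rel = (-2, -5),  |v_rel|² = 29;  v_rel·d = (-2)·(-4) + (-5)·(-18) = 98
29·t² − 196·t + 240 = 0  ⇒  m = 98² − 29·240 = 2644
m = 2644 > 0,  v_rel·d = 98 > 0  ⇒  inside

inside=yes margin=2644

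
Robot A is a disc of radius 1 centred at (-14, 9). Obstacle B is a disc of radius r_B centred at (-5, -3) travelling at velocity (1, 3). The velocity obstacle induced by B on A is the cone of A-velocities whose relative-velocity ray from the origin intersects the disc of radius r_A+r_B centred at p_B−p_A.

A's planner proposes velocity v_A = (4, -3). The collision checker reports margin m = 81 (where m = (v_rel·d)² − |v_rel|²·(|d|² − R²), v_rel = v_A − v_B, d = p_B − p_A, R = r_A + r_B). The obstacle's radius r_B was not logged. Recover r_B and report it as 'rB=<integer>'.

m = 81
d = (9, -12);  v_rel = (3, -6),  |v_rel|² = 45
v_rel×d = (3)·(-12) − (-6)·(9) = 18
since m = R²·45 − 18²:  R² = (324 + 81) / 45 = 9
R = √9 = 3  ⇒  r_B = 3 − 1 = 2

rB=2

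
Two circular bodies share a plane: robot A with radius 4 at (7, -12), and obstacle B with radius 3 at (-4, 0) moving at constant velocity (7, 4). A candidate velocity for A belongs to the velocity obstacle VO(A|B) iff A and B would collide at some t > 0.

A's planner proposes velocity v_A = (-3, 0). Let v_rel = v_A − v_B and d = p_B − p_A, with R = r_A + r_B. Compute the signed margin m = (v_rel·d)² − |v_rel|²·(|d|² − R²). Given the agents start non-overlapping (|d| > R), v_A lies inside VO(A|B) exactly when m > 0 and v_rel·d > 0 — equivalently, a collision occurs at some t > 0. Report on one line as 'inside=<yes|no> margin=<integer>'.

d = (-11, 12),  |d|² = 265;  R = 4+3 = 7,  c = 265−7² = 216
v_rel = (-10, -4),  |v_rel|² = 116;  v_rel·d = (-10)·(-11) + (-4)·(12) = 62
116·t² − 124·t + 216 = 0  ⇒  m = 62² − 116·216 = -21212
m = -21212 < 0,  v_rel·d = 62 > 0  ⇒  outside

inside=no margin=-21212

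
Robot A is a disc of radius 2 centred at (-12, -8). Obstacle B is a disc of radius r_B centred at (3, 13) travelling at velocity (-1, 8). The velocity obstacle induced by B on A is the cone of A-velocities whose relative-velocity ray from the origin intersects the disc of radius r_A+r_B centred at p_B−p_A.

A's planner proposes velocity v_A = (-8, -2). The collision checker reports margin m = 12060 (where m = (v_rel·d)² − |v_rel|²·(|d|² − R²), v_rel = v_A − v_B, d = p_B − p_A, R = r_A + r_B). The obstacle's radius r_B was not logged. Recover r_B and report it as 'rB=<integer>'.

m = 12060
d = (15, 21);  v_rel = (-7, -10),  |v_rel|² = 149
v_rel×d = (-7)·(21) − (-10)·(15) = 3
since m = R²·149 − 3²:  R² = (9 + 12060) / 149 = 81
R = √81 = 9  ⇒  r_B = 9 − 2 = 7

rB=7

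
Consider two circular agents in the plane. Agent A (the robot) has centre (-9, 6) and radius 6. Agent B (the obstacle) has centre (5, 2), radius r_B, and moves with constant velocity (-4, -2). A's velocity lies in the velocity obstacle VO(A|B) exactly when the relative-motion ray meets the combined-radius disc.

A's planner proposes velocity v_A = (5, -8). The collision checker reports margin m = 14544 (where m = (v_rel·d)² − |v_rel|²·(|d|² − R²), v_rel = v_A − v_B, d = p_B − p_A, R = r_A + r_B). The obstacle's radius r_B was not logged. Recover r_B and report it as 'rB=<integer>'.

m = 14544
d = (14, -4);  v_rel = (9, -6),  |v_rel|² = 117
v_rel×d = (9)·(-4) − (-6)·(14) = 48
since m = R²·117 − 48²:  R² = (2304 + 14544) / 117 = 144
R = √144 = 12  ⇒  r_B = 12 − 6 = 6

rB=6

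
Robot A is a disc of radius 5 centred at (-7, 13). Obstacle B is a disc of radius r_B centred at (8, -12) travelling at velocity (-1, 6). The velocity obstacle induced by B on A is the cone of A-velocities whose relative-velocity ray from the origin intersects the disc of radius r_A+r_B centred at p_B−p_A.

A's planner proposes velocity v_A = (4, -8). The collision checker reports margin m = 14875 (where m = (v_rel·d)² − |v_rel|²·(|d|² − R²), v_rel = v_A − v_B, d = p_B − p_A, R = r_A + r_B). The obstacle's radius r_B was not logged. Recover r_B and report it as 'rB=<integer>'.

m = 14875
d = (15, -25);  v_rel = (5, -14),  |v_rel|² = 221
v_rel×d = (5)·(-25) − (-14)·(15) = 85
since m = R²·221 − 85²:  R² = (7225 + 14875) / 221 = 100
R = √100 = 10  ⇒  r_B = 10 − 5 = 5

rB=5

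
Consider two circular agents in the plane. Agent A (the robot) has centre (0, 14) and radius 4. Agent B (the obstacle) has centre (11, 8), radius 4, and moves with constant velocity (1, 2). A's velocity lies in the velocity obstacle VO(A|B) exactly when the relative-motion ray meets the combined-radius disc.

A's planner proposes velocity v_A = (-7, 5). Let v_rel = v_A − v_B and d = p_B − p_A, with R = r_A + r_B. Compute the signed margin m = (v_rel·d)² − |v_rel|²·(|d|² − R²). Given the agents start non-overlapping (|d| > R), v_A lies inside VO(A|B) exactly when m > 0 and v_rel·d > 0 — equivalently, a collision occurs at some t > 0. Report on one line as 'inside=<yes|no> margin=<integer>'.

d = (11, -6),  |d|² = 157;  R = 4+4 = 8,  c = 157−8² = 93
v_rel = (-8, 3),  |v_rel|² = 73;  v_rel·d = (-8)·(11) + (3)·(-6) = -106
73·t² + 212·t + 93 = 0  ⇒  m = (-106)² − 73·93 = 4447
m = 4447 > 0,  v_rel·d = -106 < 0  ⇒  outside

inside=no margin=4447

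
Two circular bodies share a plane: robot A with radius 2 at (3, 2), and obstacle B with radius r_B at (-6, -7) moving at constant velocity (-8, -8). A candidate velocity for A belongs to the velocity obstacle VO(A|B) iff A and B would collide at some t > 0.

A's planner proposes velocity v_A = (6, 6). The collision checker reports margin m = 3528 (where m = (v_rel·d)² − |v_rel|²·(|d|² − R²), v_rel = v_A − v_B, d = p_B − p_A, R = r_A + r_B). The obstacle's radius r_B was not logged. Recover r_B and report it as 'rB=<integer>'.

m = 3528
d = (-9, -9);  v_rel = (14, 14),  |v_rel|² = 392
v_rel×d = (14)·(-9) − (14)·(-9) = 0
since m = R²·392 − 0²:  R² = (0 + 3528) / 392 = 9
R = √9 = 3  ⇒  r_B = 3 − 2 = 1

rB=1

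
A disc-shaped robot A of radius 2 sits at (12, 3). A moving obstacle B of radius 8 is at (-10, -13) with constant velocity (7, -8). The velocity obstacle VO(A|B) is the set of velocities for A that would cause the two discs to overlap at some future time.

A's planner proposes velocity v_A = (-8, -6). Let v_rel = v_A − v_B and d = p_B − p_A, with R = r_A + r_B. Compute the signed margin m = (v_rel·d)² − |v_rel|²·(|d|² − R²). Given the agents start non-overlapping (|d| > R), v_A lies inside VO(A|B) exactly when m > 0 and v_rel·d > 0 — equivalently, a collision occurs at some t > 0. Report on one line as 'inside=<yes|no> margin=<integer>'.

d = (-22, -16),  |d|² = 740;  R = 2+8 = 10,  c = 740−10² = 640
v_rel = (-15, 2),  |v_rel|² = 229;  v_rel·d = (-15)·(-22) + (2)·(-16) = 298
229·t² − 596·t + 640 = 0  ⇒  m = 298² − 229·640 = -57756
m = -57756 < 0,  v_rel·d = 298 > 0  ⇒  outside

inside=no margin=-57756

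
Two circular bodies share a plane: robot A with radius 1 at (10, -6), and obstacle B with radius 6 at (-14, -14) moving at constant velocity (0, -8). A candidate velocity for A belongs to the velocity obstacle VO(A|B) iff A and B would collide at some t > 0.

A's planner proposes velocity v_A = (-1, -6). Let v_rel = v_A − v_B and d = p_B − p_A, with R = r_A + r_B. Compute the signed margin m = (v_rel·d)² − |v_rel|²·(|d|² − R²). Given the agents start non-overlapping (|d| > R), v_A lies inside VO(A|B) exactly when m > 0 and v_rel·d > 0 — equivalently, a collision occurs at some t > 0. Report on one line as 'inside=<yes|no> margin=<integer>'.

d = (-24, -8),  |d|² = 640;  R = 1+6 = 7,  c = 640−7² = 591
v_rel = (-1, 2),  |v_rel|² = 5;  v_rel·d = (-1)·(-24) + (2)·(-8) = 8
5·t² − 16·t + 591 = 0  ⇒  m = 8² − 5·591 = -2891
m = -2891 < 0,  v_rel·d = 8 > 0  ⇒  outside

inside=no margin=-2891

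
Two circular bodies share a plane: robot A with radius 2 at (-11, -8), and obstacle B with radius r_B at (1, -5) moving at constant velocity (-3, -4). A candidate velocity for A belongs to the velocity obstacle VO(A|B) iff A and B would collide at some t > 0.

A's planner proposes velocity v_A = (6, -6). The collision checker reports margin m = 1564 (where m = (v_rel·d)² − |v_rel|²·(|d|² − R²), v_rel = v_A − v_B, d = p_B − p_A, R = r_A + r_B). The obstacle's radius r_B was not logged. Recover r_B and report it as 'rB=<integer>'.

m = 1564
d = (12, 3);  v_rel = (9, -2),  |v_rel|² = 85
v_rel×d = (9)·(3) − (-2)·(12) = 51
since m = R²·85 − 51²:  R² = (2601 + 1564) / 85 = 49
R = √49 = 7  ⇒  r_B = 7 − 2 = 5

rB=5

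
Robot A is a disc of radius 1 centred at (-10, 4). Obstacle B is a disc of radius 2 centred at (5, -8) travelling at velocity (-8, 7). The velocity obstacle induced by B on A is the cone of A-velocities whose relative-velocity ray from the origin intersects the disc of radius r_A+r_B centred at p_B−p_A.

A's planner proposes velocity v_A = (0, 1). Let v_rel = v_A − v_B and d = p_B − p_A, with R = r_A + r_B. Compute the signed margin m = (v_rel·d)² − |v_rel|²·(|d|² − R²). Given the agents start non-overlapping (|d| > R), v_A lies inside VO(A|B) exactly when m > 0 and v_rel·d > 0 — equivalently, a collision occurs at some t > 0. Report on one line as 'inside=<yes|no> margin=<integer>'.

d = (15, -12),  |d|² = 369;  R = 1+2 = 3,  c = 369−3² = 360
v_rel = (8, -6),  |v_rel|² = 100;  v_rel·d = (8)·(15) + (-6)·(-12) = 192
100·t² − 384·t + 360 = 0  ⇒  m = 192² − 100·360 = 864
m = 864 > 0,  v_rel·d = 192 > 0  ⇒  inside

inside=yes margin=864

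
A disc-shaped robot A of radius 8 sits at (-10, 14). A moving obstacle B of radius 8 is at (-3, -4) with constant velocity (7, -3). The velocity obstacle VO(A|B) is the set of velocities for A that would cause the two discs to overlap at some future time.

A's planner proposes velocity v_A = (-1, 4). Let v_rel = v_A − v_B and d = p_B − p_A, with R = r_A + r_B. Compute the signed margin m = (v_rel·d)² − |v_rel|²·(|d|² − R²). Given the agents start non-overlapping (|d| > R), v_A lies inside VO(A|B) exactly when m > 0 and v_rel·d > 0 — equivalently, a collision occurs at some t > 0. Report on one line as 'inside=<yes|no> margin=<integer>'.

d = (7, -18),  |d|² = 373;  R = 8+8 = 16,  c = 373−16² = 117
v_rel = (-8, 7),  |v_rel|² = 113;  v_rel·d = (-8)·(7) + (7)·(-18) = -182
113·t² + 364·t + 117 = 0  ⇒  m = (-182)² − 113·117 = 19903
m = 19903 > 0,  v_rel·d = -182 < 0  ⇒  outside

inside=no margin=19903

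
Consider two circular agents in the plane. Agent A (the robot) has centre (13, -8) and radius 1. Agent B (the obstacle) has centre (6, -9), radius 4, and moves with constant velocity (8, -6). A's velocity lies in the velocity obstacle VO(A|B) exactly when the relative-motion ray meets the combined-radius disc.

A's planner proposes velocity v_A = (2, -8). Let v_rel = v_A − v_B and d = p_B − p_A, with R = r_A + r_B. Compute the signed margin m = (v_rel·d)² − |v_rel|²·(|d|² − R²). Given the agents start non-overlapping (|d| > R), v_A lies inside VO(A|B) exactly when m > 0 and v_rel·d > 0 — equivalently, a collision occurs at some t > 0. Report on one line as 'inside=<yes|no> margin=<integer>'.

d = (-7, -1),  |d|² = 50;  R = 1+4 = 5,  c = 50−5² = 25
v_rel = (-6, -2),  |v_rel|² = 40;  v_rel·d = (-6)·(-7) + (-2)·(-1) = 44
40·t² − 88·t + 25 = 0  ⇒  m = 44² − 40·25 = 936
m = 936 > 0,  v_rel·d = 44 > 0  ⇒  inside

inside=yes margin=936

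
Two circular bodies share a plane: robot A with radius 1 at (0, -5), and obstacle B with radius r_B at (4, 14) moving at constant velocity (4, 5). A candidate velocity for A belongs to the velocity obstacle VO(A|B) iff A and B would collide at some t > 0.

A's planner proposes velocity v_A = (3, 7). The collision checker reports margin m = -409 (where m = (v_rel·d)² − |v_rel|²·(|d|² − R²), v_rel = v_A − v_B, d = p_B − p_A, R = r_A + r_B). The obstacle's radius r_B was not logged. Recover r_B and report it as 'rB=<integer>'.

m = -409
d = (4, 19);  v_rel = (-1, 2),  |v_rel|² = 5
v_rel×d = (-1)·(19) − (2)·(4) = -27
since m = R²·5 − (-27)²:  R² = (729 + -409) / 5 = 64
R = √64 = 8  ⇒  r_B = 8 − 1 = 7

rB=7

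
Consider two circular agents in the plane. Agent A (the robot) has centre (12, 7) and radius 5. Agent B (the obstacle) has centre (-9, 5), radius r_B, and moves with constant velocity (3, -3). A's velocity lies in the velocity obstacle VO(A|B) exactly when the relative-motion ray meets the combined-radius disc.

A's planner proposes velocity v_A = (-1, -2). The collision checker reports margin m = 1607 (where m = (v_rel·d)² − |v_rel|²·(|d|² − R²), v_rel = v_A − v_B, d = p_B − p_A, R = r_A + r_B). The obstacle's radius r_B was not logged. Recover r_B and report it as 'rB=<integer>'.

m = 1607
d = (-21, -2);  v_rel = (-4, 1),  |v_rel|² = 17
v_rel×d = (-4)·(-2) − (1)·(-21) = 29
since m = R²·17 − 29²:  R² = (841 + 1607) / 17 = 144
R = √144 = 12  ⇒  r_B = 12 − 5 = 7

rB=7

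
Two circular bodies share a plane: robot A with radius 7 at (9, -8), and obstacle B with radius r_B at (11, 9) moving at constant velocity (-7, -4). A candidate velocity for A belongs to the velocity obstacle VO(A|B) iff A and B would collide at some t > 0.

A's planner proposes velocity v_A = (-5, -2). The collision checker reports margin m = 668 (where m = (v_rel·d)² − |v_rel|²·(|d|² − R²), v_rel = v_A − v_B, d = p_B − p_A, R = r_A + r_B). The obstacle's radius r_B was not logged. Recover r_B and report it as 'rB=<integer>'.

m = 668
d = (2, 17);  v_rel = (2, 2),  |v_rel|² = 8
v_rel×d = (2)·(17) − (2)·(2) = 30
since m = R²·8 − 30²:  R² = (900 + 668) / 8 = 196
R = √196 = 14  ⇒  r_B = 14 − 7 = 7

rB=7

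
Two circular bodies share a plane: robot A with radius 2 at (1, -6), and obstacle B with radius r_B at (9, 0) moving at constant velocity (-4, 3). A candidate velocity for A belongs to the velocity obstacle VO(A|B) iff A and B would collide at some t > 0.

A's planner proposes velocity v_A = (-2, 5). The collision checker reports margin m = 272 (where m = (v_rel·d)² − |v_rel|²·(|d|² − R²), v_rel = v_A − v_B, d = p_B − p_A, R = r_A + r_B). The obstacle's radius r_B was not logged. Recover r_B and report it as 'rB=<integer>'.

m = 272
d = (8, 6);  v_rel = (2, 2),  |v_rel|² = 8
v_rel×d = (2)·(6) − (2)·(8) = -4
since m = R²·8 − (-4)²:  R² = (16 + 272) / 8 = 36
R = √36 = 6  ⇒  r_B = 6 − 2 = 4

rB=4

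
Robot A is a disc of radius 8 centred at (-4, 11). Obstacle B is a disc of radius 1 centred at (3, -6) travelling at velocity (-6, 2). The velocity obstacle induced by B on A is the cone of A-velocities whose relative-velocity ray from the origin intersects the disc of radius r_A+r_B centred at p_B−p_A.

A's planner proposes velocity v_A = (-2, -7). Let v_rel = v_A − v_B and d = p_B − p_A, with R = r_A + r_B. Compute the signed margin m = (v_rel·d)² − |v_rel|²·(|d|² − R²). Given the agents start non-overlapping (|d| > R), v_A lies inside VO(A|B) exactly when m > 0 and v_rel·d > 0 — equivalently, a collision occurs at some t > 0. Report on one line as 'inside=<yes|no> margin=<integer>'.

d = (7, -17),  |d|² = 338;  R = 8+1 = 9,  c = 338−9² = 257
v_rel = (4, -9),  |v_rel|² = 97;  v_rel·d = (4)·(7) + (-9)·(-17) = 181
97·t² − 362·t + 257 = 0  ⇒  m = 181² − 97·257 = 7832
m = 7832 > 0,  v_rel·d = 181 > 0  ⇒  inside

inside=yes margin=7832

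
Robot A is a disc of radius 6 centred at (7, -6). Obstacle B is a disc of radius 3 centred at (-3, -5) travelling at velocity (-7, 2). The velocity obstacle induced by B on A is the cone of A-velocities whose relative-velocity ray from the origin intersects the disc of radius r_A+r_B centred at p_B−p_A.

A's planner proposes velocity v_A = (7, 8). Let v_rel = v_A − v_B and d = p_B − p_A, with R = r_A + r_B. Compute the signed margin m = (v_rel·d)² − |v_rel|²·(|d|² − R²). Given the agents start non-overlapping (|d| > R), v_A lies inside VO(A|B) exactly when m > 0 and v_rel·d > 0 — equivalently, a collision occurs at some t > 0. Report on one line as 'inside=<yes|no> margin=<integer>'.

d = (-10, 1),  |d|² = 101;  R = 6+3 = 9,  c = 101−9² = 20
v_rel = (14, 6),  |v_rel|² = 232;  v_rel·d = (14)·(-10) + (6)·(1) = -134
232·t² + 268·t + 20 = 0  ⇒  m = (-134)² − 232·20 = 13316
m = 13316 > 0,  v_rel·d = -134 < 0  ⇒  outside

inside=no margin=13316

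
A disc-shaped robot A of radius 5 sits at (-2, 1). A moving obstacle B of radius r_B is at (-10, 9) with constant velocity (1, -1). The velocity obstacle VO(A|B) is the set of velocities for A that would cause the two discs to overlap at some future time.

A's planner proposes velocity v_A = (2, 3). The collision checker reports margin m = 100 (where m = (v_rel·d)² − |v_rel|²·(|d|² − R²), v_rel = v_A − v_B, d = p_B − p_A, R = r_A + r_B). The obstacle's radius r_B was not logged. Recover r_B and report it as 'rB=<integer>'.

m = 100
d = (-8, 8);  v_rel = (1, 4),  |v_rel|² = 17
v_rel×d = (1)·(8) − (4)·(-8) = 40
since m = R²·17 − 40²:  R² = (1600 + 100) / 17 = 100
R = √100 = 10  ⇒  r_B = 10 − 5 = 5

rB=5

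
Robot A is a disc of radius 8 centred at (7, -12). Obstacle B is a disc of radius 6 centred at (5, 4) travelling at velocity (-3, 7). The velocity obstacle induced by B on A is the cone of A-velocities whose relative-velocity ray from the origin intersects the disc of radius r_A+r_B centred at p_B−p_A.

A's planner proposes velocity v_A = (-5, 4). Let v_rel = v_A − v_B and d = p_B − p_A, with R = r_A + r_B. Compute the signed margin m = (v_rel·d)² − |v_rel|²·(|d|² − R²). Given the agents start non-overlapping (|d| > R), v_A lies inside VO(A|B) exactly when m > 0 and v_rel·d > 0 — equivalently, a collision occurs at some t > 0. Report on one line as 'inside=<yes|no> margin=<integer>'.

d = (-2, 16),  |d|² = 260;  R = 8+6 = 14,  c = 260−14² = 64
v_rel = (-2, -3),  |v_rel|² = 13;  v_rel·d = (-2)·(-2) + (-3)·(16) = -44
13·t² + 88·t + 64 = 0  ⇒  m = (-44)² − 13·64 = 1104
m = 1104 > 0,  v_rel·d = -44 < 0  ⇒  outside

inside=no margin=1104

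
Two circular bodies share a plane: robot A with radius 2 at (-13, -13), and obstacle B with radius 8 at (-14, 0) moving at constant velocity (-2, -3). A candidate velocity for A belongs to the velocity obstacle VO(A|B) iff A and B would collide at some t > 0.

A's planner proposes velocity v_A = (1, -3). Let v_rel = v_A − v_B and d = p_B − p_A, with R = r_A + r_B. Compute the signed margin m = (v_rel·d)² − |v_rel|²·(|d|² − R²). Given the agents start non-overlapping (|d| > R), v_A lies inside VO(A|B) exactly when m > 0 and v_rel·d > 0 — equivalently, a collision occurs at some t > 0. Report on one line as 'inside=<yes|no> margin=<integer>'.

d = (-1, 13),  |d|² = 170;  R = 2+8 = 10,  c = 170−10² = 70
v_rel = (3, 0),  |v_rel|² = 9;  v_rel·d = (3)·(-1) + (0)·(13) = -3
9·t² + 6·t + 70 = 0  ⇒  m = (-3)² − 9·70 = -621
m = -621 < 0,  v_rel·d = -3 < 0  ⇒  outside

inside=no margin=-621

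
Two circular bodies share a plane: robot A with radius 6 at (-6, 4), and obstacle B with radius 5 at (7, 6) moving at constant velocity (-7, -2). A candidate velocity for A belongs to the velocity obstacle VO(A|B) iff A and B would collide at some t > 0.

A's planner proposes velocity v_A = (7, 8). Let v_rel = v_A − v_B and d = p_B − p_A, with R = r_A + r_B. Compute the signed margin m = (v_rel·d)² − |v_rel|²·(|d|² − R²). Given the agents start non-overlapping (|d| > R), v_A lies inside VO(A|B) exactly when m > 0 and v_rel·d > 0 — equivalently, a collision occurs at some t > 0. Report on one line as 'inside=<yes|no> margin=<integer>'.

d = (13, 2),  |d|² = 173;  R = 6+5 = 11,  c = 173−11² = 52
v_rel = (14, 10),  |v_rel|² = 296;  v_rel·d = (14)·(13) + (10)·(2) = 202
296·t² − 404·t + 52 = 0  ⇒  m = 202² − 296·52 = 25412
m = 25412 > 0,  v_rel·d = 202 > 0  ⇒  inside

inside=yes margin=25412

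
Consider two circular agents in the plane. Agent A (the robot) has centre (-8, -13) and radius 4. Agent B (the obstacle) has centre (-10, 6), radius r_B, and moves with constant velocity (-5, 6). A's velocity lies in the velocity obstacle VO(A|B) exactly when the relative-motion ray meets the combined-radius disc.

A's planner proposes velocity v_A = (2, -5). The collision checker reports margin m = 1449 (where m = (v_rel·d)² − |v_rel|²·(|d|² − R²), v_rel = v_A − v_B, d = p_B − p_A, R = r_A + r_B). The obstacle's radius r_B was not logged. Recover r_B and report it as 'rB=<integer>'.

m = 1449
d = (-2, 19);  v_rel = (7, -11),  |v_rel|² = 170
v_rel×d = (7)·(19) − (-11)·(-2) = 111
since m = R²·170 − 111²:  R² = (12321 + 1449) / 170 = 81
R = √81 = 9  ⇒  r_B = 9 − 4 = 5

rB=5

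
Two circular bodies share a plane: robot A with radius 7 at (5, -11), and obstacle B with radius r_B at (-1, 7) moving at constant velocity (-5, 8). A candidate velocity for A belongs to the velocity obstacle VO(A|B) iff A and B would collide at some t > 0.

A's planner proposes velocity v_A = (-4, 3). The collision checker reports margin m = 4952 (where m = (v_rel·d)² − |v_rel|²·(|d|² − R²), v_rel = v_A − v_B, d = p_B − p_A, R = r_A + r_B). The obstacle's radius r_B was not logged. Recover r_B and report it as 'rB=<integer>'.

m = 4952
d = (-6, 18);  v_rel = (1, -5),  |v_rel|² = 26
v_rel×d = (1)·(18) − (-5)·(-6) = -12
since m = R²·26 − (-12)²:  R² = (144 + 4952) / 26 = 196
R = √196 = 14  ⇒  r_B = 14 − 7 = 7

rB=7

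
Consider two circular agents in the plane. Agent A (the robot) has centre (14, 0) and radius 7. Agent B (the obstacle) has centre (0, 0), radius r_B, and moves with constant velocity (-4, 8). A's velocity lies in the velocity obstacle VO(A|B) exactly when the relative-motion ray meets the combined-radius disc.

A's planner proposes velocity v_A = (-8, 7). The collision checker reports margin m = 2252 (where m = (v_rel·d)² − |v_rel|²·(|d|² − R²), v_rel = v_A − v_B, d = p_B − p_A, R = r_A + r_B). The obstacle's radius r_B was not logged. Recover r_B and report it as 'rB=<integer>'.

m = 2252
d = (-14, 0);  v_rel = (-4, -1),  |v_rel|² = 17
v_rel×d = (-4)·(0) − (-1)·(-14) = -14
since m = R²·17 − (-14)²:  R² = (196 + 2252) / 17 = 144
R = √144 = 12  ⇒  r_B = 12 − 7 = 5

rB=5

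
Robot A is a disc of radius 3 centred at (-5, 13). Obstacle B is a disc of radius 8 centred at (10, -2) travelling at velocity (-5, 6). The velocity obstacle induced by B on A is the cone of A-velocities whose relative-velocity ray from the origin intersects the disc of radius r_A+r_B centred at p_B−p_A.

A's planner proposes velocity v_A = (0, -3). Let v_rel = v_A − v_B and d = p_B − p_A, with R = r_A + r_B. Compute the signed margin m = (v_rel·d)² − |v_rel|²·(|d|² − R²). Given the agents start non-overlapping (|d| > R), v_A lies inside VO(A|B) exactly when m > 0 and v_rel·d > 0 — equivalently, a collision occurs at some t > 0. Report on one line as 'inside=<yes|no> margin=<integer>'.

d = (15, -15),  |d|² = 450;  R = 3+8 = 11,  c = 450−11² = 329
v_rel = (5, -9),  |v_rel|² = 106;  v_rel·d = (5)·(15) + (-9)·(-15) = 210
106·t² − 420·t + 329 = 0  ⇒  m = 210² − 106·329 = 9226
m = 9226 > 0,  v_rel·d = 210 > 0  ⇒  inside

inside=yes margin=9226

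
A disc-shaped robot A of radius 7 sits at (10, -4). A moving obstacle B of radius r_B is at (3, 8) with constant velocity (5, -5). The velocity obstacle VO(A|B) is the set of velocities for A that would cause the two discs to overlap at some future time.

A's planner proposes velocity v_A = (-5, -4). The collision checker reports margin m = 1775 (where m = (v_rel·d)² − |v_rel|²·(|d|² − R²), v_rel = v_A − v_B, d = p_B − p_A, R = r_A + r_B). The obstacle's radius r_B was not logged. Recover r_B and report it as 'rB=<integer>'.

m = 1775
d = (-7, 12);  v_rel = (-10, 1),  |v_rel|² = 101
v_rel×d = (-10)·(12) − (1)·(-7) = -113
since m = R²·101 − (-113)²:  R² = (12769 + 1775) / 101 = 144
R = √144 = 12  ⇒  r_B = 12 − 7 = 5

rB=5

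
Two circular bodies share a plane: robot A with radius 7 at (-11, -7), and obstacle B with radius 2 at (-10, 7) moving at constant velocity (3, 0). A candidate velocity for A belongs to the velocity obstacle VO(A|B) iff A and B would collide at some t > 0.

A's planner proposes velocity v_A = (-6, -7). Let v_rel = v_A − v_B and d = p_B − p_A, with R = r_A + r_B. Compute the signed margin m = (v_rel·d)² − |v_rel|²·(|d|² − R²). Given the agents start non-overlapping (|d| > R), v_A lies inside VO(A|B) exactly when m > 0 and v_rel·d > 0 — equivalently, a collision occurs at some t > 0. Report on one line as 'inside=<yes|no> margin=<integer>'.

d = (1, 14),  |d|² = 197;  R = 7+2 = 9,  c = 197−9² = 116
v_rel = (-9, -7),  |v_rel|² = 130;  v_rel·d = (-9)·(1) + (-7)·(14) = -107
130·t² + 214·t + 116 = 0  ⇒  m = (-107)² − 130·116 = -3631
m = -3631 < 0,  v_rel·d = -107 < 0  ⇒  outside

inside=no margin=-3631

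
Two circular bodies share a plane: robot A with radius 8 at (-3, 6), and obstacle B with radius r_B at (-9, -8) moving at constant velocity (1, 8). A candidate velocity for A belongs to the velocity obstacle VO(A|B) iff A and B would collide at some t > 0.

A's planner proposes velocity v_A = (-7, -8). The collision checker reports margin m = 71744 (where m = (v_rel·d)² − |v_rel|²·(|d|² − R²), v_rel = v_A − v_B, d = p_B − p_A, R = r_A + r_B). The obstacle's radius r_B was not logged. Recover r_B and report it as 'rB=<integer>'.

m = 71744
d = (-6, -14);  v_rel = (-8, -16),  |v_rel|² = 320
v_rel×d = (-8)·(-14) − (-16)·(-6) = 16
since m = R²·320 − 16²:  R² = (256 + 71744) / 320 = 225
R = √225 = 15  ⇒  r_B = 15 − 8 = 7

rB=7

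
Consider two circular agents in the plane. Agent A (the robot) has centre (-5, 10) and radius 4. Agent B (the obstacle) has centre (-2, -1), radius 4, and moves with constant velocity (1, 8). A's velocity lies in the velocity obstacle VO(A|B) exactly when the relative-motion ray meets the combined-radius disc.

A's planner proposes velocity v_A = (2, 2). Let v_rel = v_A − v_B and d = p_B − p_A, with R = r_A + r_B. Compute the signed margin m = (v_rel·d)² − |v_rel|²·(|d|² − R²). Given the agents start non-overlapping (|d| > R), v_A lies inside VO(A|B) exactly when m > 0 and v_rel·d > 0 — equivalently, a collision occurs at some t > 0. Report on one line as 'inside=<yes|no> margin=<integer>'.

d = (3, -11),  |d|² = 130;  R = 4+4 = 8,  c = 130−8² = 66
v_rel = (1, -6),  |v_rel|² = 37;  v_rel·d = (1)·(3) + (-6)·(-11) = 69
37·t² − 138·t + 66 = 0  ⇒  m = 69² − 37·66 = 2319
m = 2319 > 0,  v_rel·d = 69 > 0  ⇒  inside

inside=yes margin=2319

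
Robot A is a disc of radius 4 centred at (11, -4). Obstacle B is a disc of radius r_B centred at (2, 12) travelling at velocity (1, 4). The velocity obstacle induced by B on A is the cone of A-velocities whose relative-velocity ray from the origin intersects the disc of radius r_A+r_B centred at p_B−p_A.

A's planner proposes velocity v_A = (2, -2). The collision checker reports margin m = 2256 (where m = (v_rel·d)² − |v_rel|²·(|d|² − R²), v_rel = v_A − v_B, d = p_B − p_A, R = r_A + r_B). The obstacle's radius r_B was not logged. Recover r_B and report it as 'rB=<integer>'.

m = 2256
d = (-9, 16);  v_rel = (1, -6),  |v_rel|² = 37
v_rel×d = (1)·(16) − (-6)·(-9) = -38
since m = R²·37 − (-38)²:  R² = (1444 + 2256) / 37 = 100
R = √100 = 10  ⇒  r_B = 10 − 4 = 6

rB=6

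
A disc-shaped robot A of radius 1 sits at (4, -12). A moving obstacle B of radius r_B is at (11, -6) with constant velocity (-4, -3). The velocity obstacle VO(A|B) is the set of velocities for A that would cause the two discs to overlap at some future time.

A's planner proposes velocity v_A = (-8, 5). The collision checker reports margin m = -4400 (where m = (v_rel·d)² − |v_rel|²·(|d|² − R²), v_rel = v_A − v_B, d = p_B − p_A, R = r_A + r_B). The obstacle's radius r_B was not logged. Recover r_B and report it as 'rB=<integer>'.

m = -4400
d = (7, 6);  v_rel = (-4, 8),  |v_rel|² = 80
v_rel×d = (-4)·(6) − (8)·(7) = -80
since m = R²·80 − (-80)²:  R² = (6400 + -4400) / 80 = 25
R = √25 = 5  ⇒  r_B = 5 − 1 = 4

rB=4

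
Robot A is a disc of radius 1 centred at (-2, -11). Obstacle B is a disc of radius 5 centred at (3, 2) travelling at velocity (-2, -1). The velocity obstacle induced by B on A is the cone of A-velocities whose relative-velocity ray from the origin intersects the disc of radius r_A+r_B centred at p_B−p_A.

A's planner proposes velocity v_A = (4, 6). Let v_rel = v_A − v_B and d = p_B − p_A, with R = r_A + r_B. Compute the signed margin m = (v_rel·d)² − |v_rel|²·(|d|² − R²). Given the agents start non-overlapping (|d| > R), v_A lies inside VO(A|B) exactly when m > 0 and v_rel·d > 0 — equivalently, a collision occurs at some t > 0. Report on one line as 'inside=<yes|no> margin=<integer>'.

d = (5, 13),  |d|² = 194;  R = 1+5 = 6,  c = 194−6² = 158
v_rel = (6, 7),  |v_rel|² = 85;  v_rel·d = (6)·(5) + (7)·(13) = 121
85·t² − 242·t + 158 = 0  ⇒  m = 121² − 85·158 = 1211
m = 1211 > 0,  v_rel·d = 121 > 0  ⇒  inside

inside=yes margin=1211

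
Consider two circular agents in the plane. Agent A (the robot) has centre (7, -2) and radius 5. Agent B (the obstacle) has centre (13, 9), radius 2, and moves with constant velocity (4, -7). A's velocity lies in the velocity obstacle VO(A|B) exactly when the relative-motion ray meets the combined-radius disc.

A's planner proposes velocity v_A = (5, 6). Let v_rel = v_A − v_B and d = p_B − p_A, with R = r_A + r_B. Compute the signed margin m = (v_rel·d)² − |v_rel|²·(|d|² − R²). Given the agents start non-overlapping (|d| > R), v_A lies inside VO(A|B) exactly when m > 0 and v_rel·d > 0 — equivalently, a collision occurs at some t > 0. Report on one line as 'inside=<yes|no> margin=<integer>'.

d = (6, 11),  |d|² = 157;  R = 5+2 = 7,  c = 157−7² = 108
v_rel = (1, 13),  |v_rel|² = 170;  v_rel·d = (1)·(6) + (13)·(11) = 149
170·t² − 298·t + 108 = 0  ⇒  m = 149² − 170·108 = 3841
m = 3841 > 0,  v_rel·d = 149 > 0  ⇒  inside

inside=yes margin=3841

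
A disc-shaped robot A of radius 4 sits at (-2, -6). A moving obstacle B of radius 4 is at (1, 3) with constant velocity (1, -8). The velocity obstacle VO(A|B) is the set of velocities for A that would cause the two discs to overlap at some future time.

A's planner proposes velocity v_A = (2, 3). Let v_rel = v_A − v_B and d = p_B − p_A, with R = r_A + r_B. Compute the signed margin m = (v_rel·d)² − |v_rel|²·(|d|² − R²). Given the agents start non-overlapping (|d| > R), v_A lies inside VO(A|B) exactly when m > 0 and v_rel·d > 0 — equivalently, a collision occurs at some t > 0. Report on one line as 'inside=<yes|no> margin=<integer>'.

d = (3, 9),  |d|² = 90;  R = 4+4 = 8,  c = 90−8² = 26
v_rel = (1, 11),  |v_rel|² = 122;  v_rel·d = (1)·(3) + (11)·(9) = 102
122·t² − 204·t + 26 = 0  ⇒  m = 102² − 122·26 = 7232
m = 7232 > 0,  v_rel·d = 102 > 0  ⇒  inside

inside=yes margin=7232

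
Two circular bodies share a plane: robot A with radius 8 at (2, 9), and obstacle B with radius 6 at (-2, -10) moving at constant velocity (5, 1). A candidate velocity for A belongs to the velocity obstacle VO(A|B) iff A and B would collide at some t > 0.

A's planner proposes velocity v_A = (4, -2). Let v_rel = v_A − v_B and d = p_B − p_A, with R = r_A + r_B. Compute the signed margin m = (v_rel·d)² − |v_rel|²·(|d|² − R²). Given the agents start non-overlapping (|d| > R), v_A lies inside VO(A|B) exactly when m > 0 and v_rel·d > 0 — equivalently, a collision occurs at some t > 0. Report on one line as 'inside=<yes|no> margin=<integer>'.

d = (-4, -19),  |d|² = 377;  R = 8+6 = 14,  c = 377−14² = 181
v_rel = (-1, -3),  |v_rel|² = 10;  v_rel·d = (-1)·(-4) + (-3)·(-19) = 61
10·t² − 122·t + 181 = 0  ⇒  m = 61² − 10·181 = 1911
m = 1911 > 0,  v_rel·d = 61 > 0  ⇒  inside

inside=yes margin=1911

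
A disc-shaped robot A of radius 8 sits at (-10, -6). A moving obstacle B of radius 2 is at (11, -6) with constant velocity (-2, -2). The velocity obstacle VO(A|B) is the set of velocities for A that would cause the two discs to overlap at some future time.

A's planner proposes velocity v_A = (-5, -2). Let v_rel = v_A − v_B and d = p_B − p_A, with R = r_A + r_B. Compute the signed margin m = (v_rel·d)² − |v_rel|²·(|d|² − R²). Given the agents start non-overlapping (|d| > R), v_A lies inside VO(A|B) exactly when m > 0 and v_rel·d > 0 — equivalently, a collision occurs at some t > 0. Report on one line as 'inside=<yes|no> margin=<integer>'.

d = (21, 0),  |d|² = 441;  R = 8+2 = 10,  c = 441−10² = 341
v_rel = (-3, 0),  |v_rel|² = 9;  v_rel·d = (-3)·(21) + (0)·(0) = -63
9·t² + 126·t + 341 = 0  ⇒  m = (-63)² − 9·341 = 900
m = 900 > 0,  v_rel·d = -63 < 0  ⇒  outside

inside=no margin=900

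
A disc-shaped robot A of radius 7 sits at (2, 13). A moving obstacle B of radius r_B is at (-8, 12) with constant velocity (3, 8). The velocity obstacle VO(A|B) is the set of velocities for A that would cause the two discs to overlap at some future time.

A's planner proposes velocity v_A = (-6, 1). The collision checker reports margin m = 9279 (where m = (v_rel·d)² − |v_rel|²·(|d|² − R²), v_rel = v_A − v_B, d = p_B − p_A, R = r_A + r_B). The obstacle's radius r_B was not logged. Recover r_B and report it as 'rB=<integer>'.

m = 9279
d = (-10, -1);  v_rel = (-9, -7),  |v_rel|² = 130
v_rel×d = (-9)·(-1) − (-7)·(-10) = -61
since m = R²·130 − (-61)²:  R² = (3721 + 9279) / 130 = 100
R = √100 = 10  ⇒  r_B = 10 − 7 = 3

rB=3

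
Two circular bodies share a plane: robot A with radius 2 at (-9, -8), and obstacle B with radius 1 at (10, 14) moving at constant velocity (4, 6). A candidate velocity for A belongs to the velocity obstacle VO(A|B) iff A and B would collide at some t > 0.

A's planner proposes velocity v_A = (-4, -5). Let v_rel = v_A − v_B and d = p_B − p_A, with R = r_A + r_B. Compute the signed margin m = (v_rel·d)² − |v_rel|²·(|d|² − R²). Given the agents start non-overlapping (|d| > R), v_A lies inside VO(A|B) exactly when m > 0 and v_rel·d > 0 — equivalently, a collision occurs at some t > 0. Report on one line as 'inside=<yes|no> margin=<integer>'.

d = (19, 22),  |d|² = 845;  R = 2+1 = 3,  c = 845−3² = 836
v_rel = (-8, -11),  |v_rel|² = 185;  v_rel·d = (-8)·(19) + (-11)·(22) = -394
185·t² + 788·t + 836 = 0  ⇒  m = (-394)² − 185·836 = 576
m = 576 > 0,  v_rel·d = -394 < 0  ⇒  outside

inside=no margin=576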